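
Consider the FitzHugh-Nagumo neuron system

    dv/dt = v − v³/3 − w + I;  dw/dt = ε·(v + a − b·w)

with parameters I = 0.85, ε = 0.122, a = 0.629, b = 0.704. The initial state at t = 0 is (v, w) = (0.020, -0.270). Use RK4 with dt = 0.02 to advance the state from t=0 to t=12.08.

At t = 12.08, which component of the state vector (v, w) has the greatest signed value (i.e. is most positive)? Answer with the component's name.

t=0.000: state=(0.020, -0.270)
step 1 (dt=0.02): k1=(1.140, 0.102), k2=(1.150, 0.104), k3=(1.150, 0.104), k4=(1.161, 0.105); state += dt/6·(k1+2k2+2k3+k4)
t=0.020: state=(0.043, -0.268)
t=0.040: state=(0.066, -0.266)
t=0.060: state=(0.090, -0.264)
continuing one RK4 step at a time; state shown every 25 steps (Δt=0.5):
t=0.500: state=(0.725, -0.200)
t=1.000: state=(1.516, -0.086)
t=1.500: state=(1.914, 0.060)
t=2.000: state=(1.988, 0.212)
t=2.500: state=(1.966, 0.359)
t=3.000: state=(1.922, 0.498)
t=3.500: state=(1.874, 0.628)
t=4.000: state=(1.825, 0.749)
t=4.500: state=(1.775, 0.863)
t=5.000: state=(1.724, 0.969)
t=5.500: state=(1.672, 1.067)
t=6.000: state=(1.620, 1.158)
t=6.500: state=(1.567, 1.242)
t=7.000: state=(1.513, 1.319)
t=7.500: state=(1.457, 1.390)
t=8.000: state=(1.399, 1.454)
t=8.500: state=(1.339, 1.512)
t=9.000: state=(1.275, 1.564)
t=9.500: state=(1.208, 1.610)
t=10.000: state=(1.135, 1.650)
t=10.500: state=(1.054, 1.684)
t=11.000: state=(0.963, 1.711)
t=11.500: state=(0.857, 1.731)
t=12.000: state=(0.726, 1.743)
t=12.080: state=(0.702, 1.744)
compare at T: v=0.702, w=1.744

largest component: w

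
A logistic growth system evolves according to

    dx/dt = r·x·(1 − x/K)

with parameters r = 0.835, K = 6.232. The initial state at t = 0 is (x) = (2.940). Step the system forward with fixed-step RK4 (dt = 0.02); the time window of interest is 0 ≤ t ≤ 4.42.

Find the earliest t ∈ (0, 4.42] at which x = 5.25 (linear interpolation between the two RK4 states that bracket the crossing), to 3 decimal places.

t=0.000: state=(2.940)
step 1 (dt=0.02): k1=(1.297), k2=(1.297), k3=(1.297), k4=(1.298); state += dt/6·(k1+2k2+2k3+k4)
t=0.020: state=(2.966)
t=0.040: state=(2.992)
t=0.060: state=(3.018)
continuing one RK4 step at a time; state shown every 10 steps (Δt=0.2):
t=0.200: state=(3.200)
t=0.400: state=(3.459)
t=0.600: state=(3.713)
t=0.800: state=(3.959)
t=1.000: state=(4.194)
t=1.200: state=(4.416)
t=1.400: state=(4.624)
t=1.600: state=(4.815)
t=1.800: state=(4.989)
t=2.000: state=(5.147)
t=2.140: state=(5.248)
next step: t=2.160: state=(5.262) — x has crossed 5.25
linear interpolation between t=2.140 (5.24787) and t=2.160 (5.26163) → t≈2.143

t = 2.143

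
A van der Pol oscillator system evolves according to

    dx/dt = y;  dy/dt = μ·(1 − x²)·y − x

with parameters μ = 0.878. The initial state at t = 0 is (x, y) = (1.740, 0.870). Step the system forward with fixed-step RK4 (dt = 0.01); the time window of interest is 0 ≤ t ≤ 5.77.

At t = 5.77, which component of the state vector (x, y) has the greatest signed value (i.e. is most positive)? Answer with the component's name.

largest component: y

t=0.000: state=(1.740, 0.870)
step 1 (dt=0.01): k1=(0.870, -3.289), k2=(0.854, -3.275), k3=(0.854, -3.275), k4=(0.837, -3.261); state += dt/6·(k1+2k2+2k3+k4)
t=0.010: state=(1.749, 0.837)
t=0.020: state=(1.757, 0.805)
t=0.030: state=(1.765, 0.773)
continuing one RK4 step at a time; state shown every 20 steps (Δt=0.2):
t=0.200: state=(1.853, 0.288)
t=0.400: state=(1.867, -0.116)
t=0.600: state=(1.816, -0.378)
t=0.800: state=(1.722, -0.556)
t=1.000: state=(1.596, -0.695)
t=1.200: state=(1.444, -0.824)
t=1.400: state=(1.266, -0.964)
t=1.600: state=(1.057, -1.133)
t=1.800: state=(0.810, -1.347)
t=2.000: state=(0.514, -1.624)
t=2.200: state=(0.155, -1.968)
t=2.400: state=(-0.275, -2.328)
t=2.600: state=(-0.766, -2.530)
t=2.800: state=(-1.258, -2.308)
t=3.000: state=(-1.657, -1.616)
t=3.200: state=(-1.897, -0.802)
t=3.400: state=(-1.991, -0.182)
t=3.600: state=(-1.986, 0.203)
t=3.800: state=(-1.920, 0.433)
t=4.000: state=(-1.818, 0.583)
t=4.200: state=(-1.689, 0.700)
t=4.400: state=(-1.538, 0.810)
t=4.600: state=(-1.364, 0.931)
t=4.800: state=(-1.164, 1.079)
t=5.000: state=(-0.930, 1.268)
t=5.200: state=(-0.653, 1.517)
t=5.400: state=(-0.319, 1.836)
t=5.600: state=(0.085, 2.206)
t=5.770: state=(0.485, 2.476)
compare at T: x=0.485, y=2.476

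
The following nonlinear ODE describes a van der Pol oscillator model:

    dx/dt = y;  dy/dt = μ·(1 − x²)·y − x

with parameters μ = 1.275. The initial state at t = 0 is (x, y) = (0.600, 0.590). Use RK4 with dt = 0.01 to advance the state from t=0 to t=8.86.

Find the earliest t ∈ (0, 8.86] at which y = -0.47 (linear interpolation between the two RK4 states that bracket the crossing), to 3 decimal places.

t = 1.420

t=0.000: state=(0.600, 0.590)
step 1 (dt=0.01): k1=(0.590, -0.119), k2=(0.589, -0.125), k3=(0.589, -0.125), k4=(0.589, -0.131); state += dt/6·(k1+2k2+2k3+k4)
t=0.010: state=(0.606, 0.589)
t=0.020: state=(0.612, 0.587)
t=0.030: state=(0.618, 0.586)
continuing one RK4 step at a time; state shown every 50 steps (Δt=0.5):
t=0.500: state=(0.854, 0.373)
t=1.000: state=(0.936, -0.063)
t=1.410: state=(0.829, -0.460)
next step: t=1.420: state=(0.825, -0.470) — y has crossed -0.47
linear interpolation between t=1.410 (-0.46003) and t=1.420 (-0.47017) → t≈1.420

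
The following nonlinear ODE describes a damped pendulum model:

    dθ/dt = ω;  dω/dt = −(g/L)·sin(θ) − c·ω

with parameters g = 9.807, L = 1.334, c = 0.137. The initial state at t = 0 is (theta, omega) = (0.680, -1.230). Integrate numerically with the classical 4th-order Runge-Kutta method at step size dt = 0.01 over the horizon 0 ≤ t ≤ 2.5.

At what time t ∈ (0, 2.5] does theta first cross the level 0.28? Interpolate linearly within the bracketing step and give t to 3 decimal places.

t = 0.239

t=0.000: state=(0.680, -1.230)
step 1 (dt=0.01): k1=(-1.230, -4.454), k2=(-1.252, -4.416), k3=(-1.252, -4.415), k4=(-1.274, -4.376); state += dt/6·(k1+2k2+2k3+k4)
t=0.010: state=(0.667, -1.274)
t=0.020: state=(0.655, -1.318)
t=0.030: state=(0.641, -1.360)
continuing one RK4 step at a time; state shown every 10 steps (Δt=0.1):
t=0.100: state=(0.536, -1.632)
t=0.200: state=(0.357, -1.926)
t=0.230: state=(0.298, -1.989)
next step: t=0.240: state=(0.278, -2.007) — theta has crossed 0.28
linear interpolation between t=0.230 (0.29845) and t=0.240 (0.27846) → t≈0.239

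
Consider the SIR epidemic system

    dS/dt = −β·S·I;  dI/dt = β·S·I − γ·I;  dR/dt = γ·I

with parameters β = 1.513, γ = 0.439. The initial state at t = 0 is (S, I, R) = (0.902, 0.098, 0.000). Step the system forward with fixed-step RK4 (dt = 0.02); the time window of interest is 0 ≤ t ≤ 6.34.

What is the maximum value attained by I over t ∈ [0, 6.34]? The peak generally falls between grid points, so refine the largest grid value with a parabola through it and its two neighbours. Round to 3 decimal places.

max I = 0.381

t=0.000: state=(0.902, 0.098, 0.000)
step 1 (dt=0.02): k1=(-0.134, 0.091, 0.043), k2=(-0.135, 0.091, 0.043), k3=(-0.135, 0.091, 0.043), k4=(-0.136, 0.092, 0.044); state += dt/6·(k1+2k2+2k3+k4)
t=0.020: state=(0.899, 0.100, 0.001)
t=0.040: state=(0.897, 0.102, 0.002)
t=0.060: state=(0.894, 0.104, 0.003)
continuing one RK4 step at a time; state shown every 25 steps (Δt=0.5):
t=0.500: state=(0.822, 0.151, 0.027)
t=1.000: state=(0.715, 0.218, 0.067)
t=1.500: state=(0.591, 0.286, 0.123)
t=2.000: state=(0.465, 0.343, 0.192)
t=2.500: state=(0.354, 0.375, 0.271)
t=3.000: state=(0.266, 0.380, 0.355)
t=3.500: state=(0.200, 0.363, 0.437)
t=4.000: state=(0.154, 0.333, 0.513)
t=4.500: state=(0.121, 0.296, 0.582)
t=5.000: state=(0.098, 0.259, 0.643)
t=5.500: state=(0.082, 0.222, 0.696)
t=6.000: state=(0.070, 0.189, 0.741)
t=6.340: state=(0.064, 0.168, 0.768)
largest grid value and its neighbours: I(2.820)=0.38072, I(2.840)=0.38075, I(2.860)=0.38075
parabola through these three points peaks at t≈2.847 with I≈0.38075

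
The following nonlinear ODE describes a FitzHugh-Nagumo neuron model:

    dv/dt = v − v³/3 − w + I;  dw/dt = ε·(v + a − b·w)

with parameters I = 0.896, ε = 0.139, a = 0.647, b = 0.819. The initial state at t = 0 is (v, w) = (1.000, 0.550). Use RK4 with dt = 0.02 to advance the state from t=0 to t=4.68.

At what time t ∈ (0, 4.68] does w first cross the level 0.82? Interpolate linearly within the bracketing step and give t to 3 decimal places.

t = 1.249

t=0.000: state=(1.000, 0.550)
step 1 (dt=0.02): k1=(1.013, 0.166), k2=(1.011, 0.168), k3=(1.011, 0.168), k4=(1.009, 0.169); state += dt/6·(k1+2k2+2k3+k4)
t=0.020: state=(1.020, 0.553)
t=0.040: state=(1.040, 0.557)
t=0.060: state=(1.060, 0.560)
continuing one RK4 step at a time; state shown every 10 steps (Δt=0.2):
t=0.200: state=(1.196, 0.586)
t=0.400: state=(1.369, 0.626)
t=0.600: state=(1.507, 0.669)
t=0.800: state=(1.607, 0.715)
t=1.000: state=(1.672, 0.761)
t=1.200: state=(1.709, 0.809)
t=1.240: state=(1.714, 0.818)
next step: t=1.260: state=(1.716, 0.823) — w has crossed 0.82
linear interpolation between t=1.240 (0.81791) and t=1.260 (0.82261) → t≈1.249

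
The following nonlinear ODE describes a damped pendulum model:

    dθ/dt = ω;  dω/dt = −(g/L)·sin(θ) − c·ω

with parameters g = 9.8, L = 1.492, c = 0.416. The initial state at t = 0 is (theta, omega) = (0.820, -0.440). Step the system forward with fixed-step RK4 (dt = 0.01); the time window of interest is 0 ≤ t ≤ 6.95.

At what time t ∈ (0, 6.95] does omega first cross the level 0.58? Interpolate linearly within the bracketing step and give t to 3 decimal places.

t=0.000: state=(0.820, -0.440)
step 1 (dt=0.01): k1=(-0.440, -4.619), k2=(-0.463, -4.600), k3=(-0.463, -4.599), k4=(-0.486, -4.579); state += dt/6·(k1+2k2+2k3+k4)
t=0.010: state=(0.815, -0.486)
t=0.020: state=(0.810, -0.532)
t=0.030: state=(0.805, -0.577)
continuing one RK4 step at a time; state shown every 25 steps (Δt=0.25):
t=0.250: state=(0.579, -1.420)
t=0.500: state=(0.157, -1.844)
t=0.750: state=(-0.282, -1.550)
t=1.000: state=(-0.573, -0.724)
t=1.250: state=(-0.631, 0.258)
t=1.330: state=(-0.599, 0.548)
next step: t=1.340: state=(-0.593, 0.583) — omega has crossed 0.58
linear interpolation between t=1.330 (0.54805) and t=1.340 (0.58256) → t≈1.339

t = 1.339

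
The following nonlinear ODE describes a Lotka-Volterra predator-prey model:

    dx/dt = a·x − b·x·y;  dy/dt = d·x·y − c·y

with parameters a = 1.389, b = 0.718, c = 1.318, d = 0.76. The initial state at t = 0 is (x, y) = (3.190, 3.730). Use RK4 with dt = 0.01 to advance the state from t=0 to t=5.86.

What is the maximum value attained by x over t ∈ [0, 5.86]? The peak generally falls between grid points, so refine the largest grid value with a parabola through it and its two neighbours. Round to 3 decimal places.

t=0.000: state=(3.190, 3.730)
step 1 (dt=0.01): k1=(-4.112, 4.127), k2=(-4.133, 4.091), k3=(-4.132, 4.091), k4=(-4.152, 4.054); state += dt/6·(k1+2k2+2k3+k4)
t=0.010: state=(3.149, 3.771)
t=0.020: state=(3.107, 3.811)
t=0.030: state=(3.065, 3.850)
continuing one RK4 step at a time; state shown every 20 steps (Δt=0.2):
t=0.200: state=(2.343, 4.363)
t=0.400: state=(1.625, 4.520)
t=0.600: state=(1.137, 4.272)
t=0.800: state=(0.839, 3.807)
t=1.000: state=(0.666, 3.275)
t=1.200: state=(0.571, 2.762)
t=1.400: state=(0.524, 2.305)
t=1.600: state=(0.511, 1.915)
t=1.800: state=(0.525, 1.591)
t=2.000: state=(0.563, 1.328)
t=2.200: state=(0.624, 1.116)
t=2.400: state=(0.710, 0.948)
t=2.600: state=(0.826, 0.819)
t=2.800: state=(0.977, 0.721)
t=3.000: state=(1.169, 0.652)
t=3.200: state=(1.411, 0.609)
t=3.400: state=(1.709, 0.592)
t=3.600: state=(2.071, 0.606)
t=3.800: state=(2.498, 0.658)
t=4.000: state=(2.980, 0.767)
t=4.200: state=(3.480, 0.963)
t=4.400: state=(3.913, 1.299)
t=4.600: state=(4.134, 1.847)
t=4.800: state=(3.965, 2.641)
t=5.000: state=(3.354, 3.556)
t=5.200: state=(2.513, 4.271)
t=5.400: state=(1.753, 4.526)
t=5.600: state=(1.219, 4.346)
t=5.800: state=(0.888, 3.911)
t=5.860: state=(0.818, 3.756)
largest grid value and its neighbours: x(4.620)=4.13708, x(4.630)=4.13712, x(4.640)=4.13609
parabola through these three points peaks at t≈4.625 with x≈4.13723

max x = 4.137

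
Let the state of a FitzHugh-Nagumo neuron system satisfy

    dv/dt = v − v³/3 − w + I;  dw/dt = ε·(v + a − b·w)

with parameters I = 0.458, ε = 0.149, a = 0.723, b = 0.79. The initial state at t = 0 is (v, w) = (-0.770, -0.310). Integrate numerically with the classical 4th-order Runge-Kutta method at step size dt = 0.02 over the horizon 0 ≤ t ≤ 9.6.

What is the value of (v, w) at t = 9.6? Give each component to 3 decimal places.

t=0.000: state=(-0.770, -0.310)
step 1 (dt=0.02): k1=(0.150, 0.029), k2=(0.150, 0.030), k3=(0.150, 0.030), k4=(0.151, 0.030); state += dt/6·(k1+2k2+2k3+k4)
t=0.020: state=(-0.767, -0.309)
t=0.040: state=(-0.764, -0.309)
t=0.060: state=(-0.761, -0.308)
continuing one RK4 step at a time; state shown every 25 steps (Δt=0.5):
t=0.500: state=(-0.690, -0.293)
t=1.000: state=(-0.598, -0.270)
t=1.500: state=(-0.485, -0.242)
t=2.000: state=(-0.340, -0.206)
t=2.500: state=(-0.138, -0.159)
t=3.000: state=(0.155, -0.098)
t=3.500: state=(0.581, -0.014)
t=4.000: state=(1.102, 0.100)
t=4.500: state=(1.511, 0.243)
t=5.000: state=(1.684, 0.398)
t=5.500: state=(1.704, 0.551)
t=6.000: state=(1.665, 0.694)
t=6.500: state=(1.603, 0.824)
t=7.000: state=(1.531, 0.943)
t=7.500: state=(1.453, 1.049)
t=8.000: state=(1.370, 1.144)
t=8.500: state=(1.280, 1.227)
t=9.000: state=(1.181, 1.298)
t=9.500: state=(1.070, 1.358)
t=9.600: state=(1.046, 1.368)

(v, w) = (1.046, 1.368)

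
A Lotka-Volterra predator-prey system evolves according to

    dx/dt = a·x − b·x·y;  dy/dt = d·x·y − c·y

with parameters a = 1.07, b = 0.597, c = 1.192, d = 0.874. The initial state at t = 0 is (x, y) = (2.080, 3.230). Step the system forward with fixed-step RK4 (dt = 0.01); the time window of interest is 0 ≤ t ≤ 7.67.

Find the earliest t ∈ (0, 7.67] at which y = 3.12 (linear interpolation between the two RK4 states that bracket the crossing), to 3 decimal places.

t = 0.962

t=0.000: state=(2.080, 3.230)
step 1 (dt=0.01): k1=(-1.785, 2.022), k2=(-1.790, 2.003), k3=(-1.790, 2.003), k4=(-1.795, 1.983); state += dt/6·(k1+2k2+2k3+k4)
t=0.010: state=(2.062, 3.250)
t=0.020: state=(2.044, 3.270)
t=0.030: state=(2.026, 3.289)
continuing one RK4 step at a time; state shown every 25 steps (Δt=0.25):
t=0.250: state=(1.627, 3.594)
t=0.500: state=(1.234, 3.641)
t=0.750: state=(0.950, 3.424)
t=0.960: state=(0.788, 3.124)
next step: t=0.970: state=(0.782, 3.108) — y has crossed 3.12
linear interpolation between t=0.960 (3.12350) and t=0.970 (3.10774) → t≈0.962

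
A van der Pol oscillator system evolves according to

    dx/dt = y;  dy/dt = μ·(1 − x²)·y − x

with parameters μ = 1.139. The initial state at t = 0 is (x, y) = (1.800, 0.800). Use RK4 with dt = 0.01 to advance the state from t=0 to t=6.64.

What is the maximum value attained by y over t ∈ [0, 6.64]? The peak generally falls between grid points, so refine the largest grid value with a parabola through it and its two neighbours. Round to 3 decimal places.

t=0.000: state=(1.800, 0.800)
step 1 (dt=0.01): k1=(0.800, -3.841), k2=(0.781, -3.809), k3=(0.781, -3.809), k4=(0.762, -3.776); state += dt/6·(k1+2k2+2k3+k4)
t=0.010: state=(1.808, 0.762)
t=0.020: state=(1.815, 0.724)
t=0.030: state=(1.822, 0.688)
continuing one RK4 step at a time; state shown every 25 steps (Δt=0.25):
t=0.250: state=(1.898, 0.062)
t=0.500: state=(1.862, -0.306)
t=0.750: state=(1.760, -0.494)
t=1.000: state=(1.620, -0.621)
t=1.250: state=(1.450, -0.742)
t=1.500: state=(1.247, -0.890)
t=1.750: state=(1.001, -1.096)
t=2.000: state=(0.690, -1.407)
t=2.250: state=(0.283, -1.879)
t=2.500: state=(-0.262, -2.490)
t=2.750: state=(-0.939, -2.806)
t=3.000: state=(-1.570, -2.052)
t=3.250: state=(-1.921, -0.787)
t=3.500: state=(-2.008, -0.008)
t=3.750: state=(-1.961, 0.334)
t=4.000: state=(-1.856, 0.494)
t=4.250: state=(-1.719, 0.599)
t=4.500: state=(-1.557, 0.698)
t=4.750: state=(-1.368, 0.819)
t=5.000: state=(-1.144, 0.985)
t=5.250: state=(-0.869, 1.232)
t=5.500: state=(-0.517, 1.611)
t=5.750: state=(-0.048, 2.166)
t=6.000: state=(0.570, 2.738)
t=6.250: state=(1.262, 2.604)
t=6.500: state=(1.779, 1.433)
t=6.640: state=(1.930, 0.752)
largest grid value and its neighbours: y(6.090)=2.82142, y(6.100)=2.82280, y(6.110)=2.82237
parabola through these three points peaks at t≈6.103 with y≈2.82287

max y = 2.823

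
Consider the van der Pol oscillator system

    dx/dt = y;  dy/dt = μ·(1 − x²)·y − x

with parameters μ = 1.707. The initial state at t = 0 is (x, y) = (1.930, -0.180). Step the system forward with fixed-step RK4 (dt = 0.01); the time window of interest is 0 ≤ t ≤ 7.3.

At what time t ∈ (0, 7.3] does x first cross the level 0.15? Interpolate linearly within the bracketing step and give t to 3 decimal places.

t = 2.331

t=0.000: state=(1.930, -0.180)
step 1 (dt=0.01): k1=(-0.180, -1.093), k2=(-0.185, -1.068), k3=(-0.185, -1.068), k4=(-0.191, -1.044); state += dt/6·(k1+2k2+2k3+k4)
t=0.010: state=(1.928, -0.191)
t=0.020: state=(1.926, -0.201)
t=0.030: state=(1.924, -0.211)
continuing one RK4 step at a time; state shown every 25 steps (Δt=0.25):
t=0.250: state=(1.861, -0.347)
t=0.500: state=(1.764, -0.422)
t=0.750: state=(1.651, -0.480)
t=1.000: state=(1.523, -0.546)
t=1.250: state=(1.376, -0.632)
t=1.500: state=(1.203, -0.759)
t=1.750: state=(0.990, -0.959)
t=2.000: state=(0.712, -1.302)
t=2.250: state=(0.317, -1.921)
t=2.330: state=(0.152, -2.205)
next step: t=2.340: state=(0.130, -2.244) — x has crossed 0.15
linear interpolation between t=2.330 (0.15183) and t=2.340 (0.12959) → t≈2.331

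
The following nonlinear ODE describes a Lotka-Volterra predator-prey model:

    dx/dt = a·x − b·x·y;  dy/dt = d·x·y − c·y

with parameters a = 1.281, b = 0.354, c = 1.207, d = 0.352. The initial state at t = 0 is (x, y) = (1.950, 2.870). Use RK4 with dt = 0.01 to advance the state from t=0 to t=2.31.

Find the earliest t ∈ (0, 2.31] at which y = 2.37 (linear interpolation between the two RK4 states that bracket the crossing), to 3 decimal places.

t = 0.405

t=0.000: state=(1.950, 2.870)
step 1 (dt=0.01): k1=(0.517, -1.494), k2=(0.523, -1.488), k3=(0.523, -1.488), k4=(0.528, -1.481); state += dt/6·(k1+2k2+2k3+k4)
t=0.010: state=(1.955, 2.855)
t=0.020: state=(1.961, 2.840)
t=0.030: state=(1.966, 2.826)
continuing one RK4 step at a time; state shown every 10 steps (Δt=0.1):
t=0.100: state=(2.008, 2.727)
t=0.200: state=(2.077, 2.597)
t=0.300: state=(2.158, 2.480)
t=0.400: state=(2.251, 2.375)
next step: t=0.410: state=(2.261, 2.365) — y has crossed 2.37
linear interpolation between t=0.400 (2.37507) and t=0.410 (2.36528) → t≈0.405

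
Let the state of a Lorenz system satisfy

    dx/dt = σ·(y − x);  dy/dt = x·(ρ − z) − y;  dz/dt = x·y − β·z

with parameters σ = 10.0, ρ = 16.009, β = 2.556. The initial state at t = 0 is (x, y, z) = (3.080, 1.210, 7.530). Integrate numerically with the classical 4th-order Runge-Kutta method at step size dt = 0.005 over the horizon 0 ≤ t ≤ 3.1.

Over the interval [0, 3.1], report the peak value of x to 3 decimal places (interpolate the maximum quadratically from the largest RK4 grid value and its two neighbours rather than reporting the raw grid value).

max x = 10.518

t=0.000: state=(3.080, 1.210, 7.530)
step 1 (dt=0.005): k1=(-18.700, 24.905, -15.520), k2=(-17.610, 24.564, -15.288), k3=(-17.646, 24.587, -15.289), k4=(-16.588, 24.263, -15.063); state += dt/6·(k1+2k2+2k3+k4)
t=0.005: state=(2.992, 1.333, 7.454)
t=0.010: state=(2.914, 1.453, 7.379)
t=0.015: state=(2.846, 1.570, 7.307)
continuing one RK4 step at a time; state shown every 40 steps (Δt=0.2):
t=0.200: state=(4.126, 6.187, 6.387)
t=0.400: state=(9.833, 12.109, 15.500)
t=0.600: state=(6.644, 2.761, 20.497)
t=0.800: state=(2.057, 1.356, 13.167)
t=1.000: state=(2.291, 3.061, 8.556)
t=1.200: state=(5.378, 7.814, 8.385)
t=1.400: state=(9.897, 10.251, 18.409)
t=1.600: state=(5.304, 2.446, 18.435)
t=1.800: state=(2.520, 2.362, 12.133)
t=2.000: state=(3.728, 5.066, 8.976)
t=2.200: state=(7.758, 10.020, 12.665)
t=2.400: state=(8.261, 6.042, 19.941)
t=2.600: state=(3.839, 2.603, 15.235)
t=2.800: state=(3.455, 4.113, 10.803)
t=3.000: state=(6.149, 8.069, 11.116)
t=3.100: state=(8.014, 9.580, 14.313)
largest grid value and its neighbours: x(0.450)=10.50990, x(0.455)=10.51808, x(0.460)=10.51425
parabola through these three points peaks at t≈0.456 with x≈10.51828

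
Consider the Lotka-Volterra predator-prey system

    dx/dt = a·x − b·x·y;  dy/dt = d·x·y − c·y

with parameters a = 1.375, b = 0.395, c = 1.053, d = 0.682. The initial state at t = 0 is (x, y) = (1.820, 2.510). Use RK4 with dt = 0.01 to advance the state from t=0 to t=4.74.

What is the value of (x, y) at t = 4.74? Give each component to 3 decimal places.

(x, y) = (1.457, 2.428)

t=0.000: state=(1.820, 2.510)
step 1 (dt=0.01): k1=(0.698, 0.472), k2=(0.698, 0.479), k3=(0.698, 0.479), k4=(0.697, 0.485); state += dt/6·(k1+2k2+2k3+k4)
t=0.010: state=(1.827, 2.515)
t=0.020: state=(1.834, 2.520)
t=0.030: state=(1.841, 2.525)
continuing one RK4 step at a time; state shown every 20 steps (Δt=0.2):
t=0.200: state=(1.956, 2.631)
t=0.400: state=(2.079, 2.807)
t=0.600: state=(2.173, 3.040)
t=0.800: state=(2.225, 3.326)
t=1.000: state=(2.224, 3.652)
t=1.200: state=(2.165, 3.994)
t=1.400: state=(2.052, 4.316)
t=1.600: state=(1.900, 4.580)
t=1.800: state=(1.729, 4.753)
t=2.000: state=(1.559, 4.818)
t=2.200: state=(1.404, 4.776)
t=2.400: state=(1.274, 4.642)
t=2.600: state=(1.171, 4.442)
t=2.800: state=(1.096, 4.198)
t=3.000: state=(1.046, 3.935)
t=3.200: state=(1.020, 3.669)
t=3.400: state=(1.015, 3.414)
t=3.600: state=(1.030, 3.179)
t=3.800: state=(1.064, 2.970)
t=4.000: state=(1.116, 2.791)
t=4.200: state=(1.186, 2.645)
t=4.400: state=(1.272, 2.533)
t=4.600: state=(1.376, 2.458)
t=4.740: state=(1.457, 2.428)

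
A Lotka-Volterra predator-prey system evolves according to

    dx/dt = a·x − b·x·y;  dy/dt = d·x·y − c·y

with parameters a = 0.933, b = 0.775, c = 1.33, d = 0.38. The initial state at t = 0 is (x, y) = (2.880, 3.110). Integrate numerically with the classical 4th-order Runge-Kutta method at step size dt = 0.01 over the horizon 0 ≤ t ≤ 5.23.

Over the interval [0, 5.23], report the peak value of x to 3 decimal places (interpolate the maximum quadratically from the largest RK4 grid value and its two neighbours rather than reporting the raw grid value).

t=0.000: state=(2.880, 3.110)
step 1 (dt=0.01): k1=(-4.254, -0.733), k2=(-4.215, -0.757), k3=(-4.215, -0.757), k4=(-4.176, -0.781); state += dt/6·(k1+2k2+2k3+k4)
t=0.010: state=(2.838, 3.102)
t=0.020: state=(2.796, 3.094)
t=0.030: state=(2.756, 3.086)
continuing one RK4 step at a time; state shown every 20 steps (Δt=0.2):
t=0.200: state=(2.177, 2.883)
t=0.400: state=(1.720, 2.559)
t=0.600: state=(1.432, 2.209)
t=0.800: state=(1.258, 1.874)
t=1.000: state=(1.161, 1.574)
t=1.200: state=(1.119, 1.315)
t=1.400: state=(1.119, 1.097)
t=1.600: state=(1.154, 0.917)
t=1.800: state=(1.221, 0.769)
t=2.000: state=(1.319, 0.649)
t=2.200: state=(1.449, 0.552)
t=2.400: state=(1.613, 0.476)
t=2.600: state=(1.814, 0.415)
t=2.800: state=(2.058, 0.368)
t=3.000: state=(2.349, 0.334)
t=3.200: state=(2.694, 0.310)
t=3.400: state=(3.098, 0.296)
t=3.600: state=(3.568, 0.292)
t=3.800: state=(4.108, 0.299)
t=4.000: state=(4.719, 0.321)
t=4.200: state=(5.396, 0.361)
t=4.400: state=(6.120, 0.428)
t=4.600: state=(6.848, 0.538)
t=4.800: state=(7.499, 0.711)
t=5.000: state=(7.938, 0.982)
t=5.200: state=(7.979, 1.382)
t=5.230: state=(7.940, 1.454)
largest grid value and its neighbours: x(5.110)=8.02259, x(5.120)=8.02315, x(5.130)=8.02241
parabola through these three points peaks at t≈5.119 with x≈8.02315

max x = 8.023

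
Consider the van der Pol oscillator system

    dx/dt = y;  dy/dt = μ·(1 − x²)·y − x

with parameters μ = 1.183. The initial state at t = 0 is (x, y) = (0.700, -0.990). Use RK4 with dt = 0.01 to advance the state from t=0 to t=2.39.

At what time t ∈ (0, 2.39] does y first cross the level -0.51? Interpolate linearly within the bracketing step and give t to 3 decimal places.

t = 1.482

t=0.000: state=(0.700, -0.990)
step 1 (dt=0.01): k1=(-0.990, -1.297), k2=(-0.996, -1.304), k3=(-0.997, -1.304), k4=(-1.003, -1.312); state += dt/6·(k1+2k2+2k3+k4)
t=0.010: state=(0.690, -1.003)
t=0.020: state=(0.680, -1.016)
t=0.030: state=(0.670, -1.030)
continuing one RK4 step at a time; state shown every 10 steps (Δt=0.1):
t=0.100: state=(0.594, -1.127)
t=0.200: state=(0.474, -1.283)
t=0.300: state=(0.337, -1.458)
t=0.400: state=(0.182, -1.656)
t=0.500: state=(0.005, -1.871)
t=0.600: state=(-0.193, -2.094)
t=0.700: state=(-0.413, -2.299)
t=0.800: state=(-0.651, -2.446)
t=0.900: state=(-0.898, -2.485)
t=1.000: state=(-1.143, -2.369)
t=1.100: state=(-1.367, -2.090)
t=1.200: state=(-1.556, -1.688)
t=1.300: state=(-1.703, -1.238)
t=1.400: state=(-1.805, -0.811)
t=1.480: state=(-1.858, -0.518)
next step: t=1.490: state=(-1.863, -0.484) — y has crossed -0.51
linear interpolation between t=1.480 (-0.51756) and t=1.490 (-0.48438) → t≈1.482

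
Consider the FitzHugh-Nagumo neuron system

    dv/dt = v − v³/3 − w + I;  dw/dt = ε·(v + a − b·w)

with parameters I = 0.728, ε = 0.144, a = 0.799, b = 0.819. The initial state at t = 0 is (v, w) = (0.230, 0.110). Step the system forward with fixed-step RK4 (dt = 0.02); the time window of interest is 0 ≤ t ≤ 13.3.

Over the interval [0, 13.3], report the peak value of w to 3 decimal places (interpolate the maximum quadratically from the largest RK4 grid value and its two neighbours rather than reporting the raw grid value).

max w = 1.669

t=0.000: state=(0.230, 0.110)
step 1 (dt=0.02): k1=(0.844, 0.135), k2=(0.851, 0.136), k3=(0.851, 0.136), k4=(0.857, 0.137); state += dt/6·(k1+2k2+2k3+k4)
t=0.020: state=(0.247, 0.113)
t=0.040: state=(0.264, 0.115)
t=0.060: state=(0.282, 0.118)
continuing one RK4 step at a time; state shown every 25 steps (Δt=0.5):
t=0.500: state=(0.732, 0.192)
t=1.000: state=(1.291, 0.309)
t=1.500: state=(1.649, 0.451)
t=2.000: state=(1.761, 0.602)
t=2.500: state=(1.755, 0.746)
t=3.000: state=(1.710, 0.881)
t=3.500: state=(1.651, 1.004)
t=4.000: state=(1.587, 1.115)
t=4.500: state=(1.519, 1.216)
t=5.000: state=(1.449, 1.306)
t=5.500: state=(1.376, 1.386)
t=6.000: state=(1.299, 1.456)
t=6.500: state=(1.216, 1.516)
t=7.000: state=(1.126, 1.567)
t=7.500: state=(1.026, 1.609)
t=8.000: state=(0.910, 1.640)
t=8.500: state=(0.769, 1.661)
t=9.000: state=(0.587, 1.669)
t=9.500: state=(0.333, 1.662)
t=10.000: state=(-0.052, 1.633)
t=10.500: state=(-0.645, 1.573)
t=11.000: state=(-1.355, 1.468)
t=11.500: state=(-1.790, 1.327)
t=12.000: state=(-1.903, 1.177)
t=12.500: state=(-1.894, 1.032)
t=13.000: state=(-1.852, 0.898)
t=13.300: state=(-1.822, 0.823)
largest grid value and its neighbours: w(9.020)=1.66920, w(9.040)=1.66921, w(9.060)=1.66921
parabola through these three points peaks at t≈9.044 with w≈1.66921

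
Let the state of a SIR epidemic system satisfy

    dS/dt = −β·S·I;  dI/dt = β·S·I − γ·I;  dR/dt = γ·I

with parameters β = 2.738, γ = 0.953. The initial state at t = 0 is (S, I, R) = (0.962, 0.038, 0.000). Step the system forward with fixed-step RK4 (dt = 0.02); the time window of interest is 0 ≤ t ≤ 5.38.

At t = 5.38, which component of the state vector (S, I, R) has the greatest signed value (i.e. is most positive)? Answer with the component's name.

largest component: R

t=0.000: state=(0.962, 0.038, 0.000)
step 1 (dt=0.02): k1=(-0.100, 0.064, 0.036), k2=(-0.102, 0.065, 0.037), k3=(-0.102, 0.065, 0.037), k4=(-0.103, 0.066, 0.037); state += dt/6·(k1+2k2+2k3+k4)
t=0.020: state=(0.960, 0.039, 0.001)
t=0.040: state=(0.958, 0.041, 0.001)
t=0.060: state=(0.956, 0.042, 0.002)
continuing one RK4 step at a time; state shown every 10 steps (Δt=0.2):
t=0.200: state=(0.939, 0.053, 0.009)
t=0.400: state=(0.907, 0.072, 0.020)
t=0.600: state=(0.866, 0.097, 0.037)
t=0.800: state=(0.815, 0.128, 0.058)
t=1.000: state=(0.753, 0.162, 0.085)
t=1.200: state=(0.682, 0.198, 0.120)
t=1.400: state=(0.606, 0.233, 0.161)
t=1.600: state=(0.529, 0.263, 0.208)
t=1.800: state=(0.455, 0.284, 0.261)
t=2.000: state=(0.388, 0.296, 0.316)
t=2.200: state=(0.330, 0.298, 0.373)
t=2.400: state=(0.280, 0.291, 0.429)
t=2.600: state=(0.240, 0.277, 0.483)
t=2.800: state=(0.207, 0.258, 0.534)
t=3.000: state=(0.181, 0.238, 0.582)
t=3.200: state=(0.160, 0.215, 0.625)
t=3.400: state=(0.143, 0.193, 0.664)
t=3.600: state=(0.129, 0.172, 0.698)
t=3.800: state=(0.118, 0.152, 0.729)
t=4.000: state=(0.109, 0.134, 0.757)
t=4.200: state=(0.102, 0.117, 0.781)
t=4.400: state=(0.096, 0.102, 0.801)
t=4.600: state=(0.091, 0.089, 0.820)
t=4.800: state=(0.087, 0.077, 0.835)
t=5.000: state=(0.084, 0.067, 0.849)
t=5.200: state=(0.081, 0.058, 0.861)
t=5.380: state=(0.079, 0.051, 0.870)
compare at T: S=0.079, I=0.051, R=0.870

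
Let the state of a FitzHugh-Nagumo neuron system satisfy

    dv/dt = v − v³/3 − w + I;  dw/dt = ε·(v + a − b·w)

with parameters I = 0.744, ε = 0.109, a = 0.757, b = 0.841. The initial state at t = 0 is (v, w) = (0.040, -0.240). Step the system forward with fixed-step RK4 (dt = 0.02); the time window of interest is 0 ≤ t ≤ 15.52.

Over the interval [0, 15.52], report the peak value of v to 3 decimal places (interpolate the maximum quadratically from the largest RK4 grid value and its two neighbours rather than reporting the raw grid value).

max v = 1.944

t=0.000: state=(0.040, -0.240)
step 1 (dt=0.02): k1=(1.024, 0.109), k2=(1.033, 0.110), k3=(1.033, 0.110), k4=(1.042, 0.111); state += dt/6·(k1+2k2+2k3+k4)
t=0.020: state=(0.061, -0.238)
t=0.040: state=(0.082, -0.236)
t=0.060: state=(0.103, -0.233)
continuing one RK4 step at a time; state shown every 50 steps (Δt=1):
t=1.000: state=(1.412, -0.067)
t=2.000: state=(1.941, 0.204)
t=3.000: state=(1.892, 0.466)
t=4.000: state=(1.800, 0.696)
t=5.000: state=(1.704, 0.896)
t=6.000: state=(1.606, 1.069)
t=7.000: state=(1.505, 1.216)
t=8.000: state=(1.399, 1.339)
t=9.000: state=(1.285, 1.441)
t=10.000: state=(1.158, 1.521)
t=11.000: state=(1.007, 1.579)
t=12.000: state=(0.809, 1.615)
t=13.000: state=(0.494, 1.621)
t=14.000: state=(-0.166, 1.580)
t=15.000: state=(-1.449, 1.437)
t=15.520: state=(-1.828, 1.319)
largest grid value and its neighbours: v(2.120)=1.94373, v(2.140)=1.94373, v(2.160)=1.94363
parabola through these three points peaks at t≈2.130 with v≈1.94374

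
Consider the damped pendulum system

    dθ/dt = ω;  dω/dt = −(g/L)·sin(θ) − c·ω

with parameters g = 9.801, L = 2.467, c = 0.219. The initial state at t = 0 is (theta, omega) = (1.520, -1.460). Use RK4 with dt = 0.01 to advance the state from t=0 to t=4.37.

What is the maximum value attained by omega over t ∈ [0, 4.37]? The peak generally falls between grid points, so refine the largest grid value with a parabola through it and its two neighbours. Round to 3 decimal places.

t=0.000: state=(1.520, -1.460)
step 1 (dt=0.01): k1=(-1.460, -3.648), k2=(-1.478, -3.642), k3=(-1.478, -3.642), k4=(-1.496, -3.637); state += dt/6·(k1+2k2+2k3+k4)
t=0.010: state=(1.505, -1.496)
t=0.020: state=(1.490, -1.533)
t=0.030: state=(1.475, -1.569)
continuing one RK4 step at a time; state shown every 20 steps (Δt=0.2):
t=0.200: state=(1.157, -2.152)
t=0.400: state=(0.671, -2.672)
t=0.600: state=(0.111, -2.851)
t=0.800: state=(-0.441, -2.598)
t=1.000: state=(-0.905, -2.000)
t=1.200: state=(-1.229, -1.231)
t=1.400: state=(-1.395, -0.425)
t=1.600: state=(-1.401, 0.361)
t=1.800: state=(-1.253, 1.101)
t=2.000: state=(-0.966, 1.751)
t=2.200: state=(-0.565, 2.215)
t=2.400: state=(-0.101, 2.372)
t=2.600: state=(0.359, 2.167)
t=2.800: state=(0.746, 1.663)
t=3.000: state=(1.013, 0.988)
t=3.200: state=(1.138, 0.258)
t=3.400: state=(1.117, -0.460)
t=3.600: state=(0.958, -1.113)
t=3.800: state=(0.681, -1.635)
t=4.000: state=(0.319, -1.938)
t=4.200: state=(-0.075, -1.948)
t=4.370: state=(-0.390, -1.722)
largest grid value and its neighbours: omega(2.380)=2.37290, omega(2.390)=2.37310, omega(2.400)=2.37237
parabola through these three points peaks at t≈2.387 with omega≈2.37314

max omega = 2.373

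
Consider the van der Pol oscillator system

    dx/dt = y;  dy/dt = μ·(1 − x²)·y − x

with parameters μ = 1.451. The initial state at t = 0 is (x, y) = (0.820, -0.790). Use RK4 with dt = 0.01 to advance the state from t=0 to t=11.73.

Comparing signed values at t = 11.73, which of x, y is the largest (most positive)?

t=0.000: state=(0.820, -0.790)
step 1 (dt=0.01): k1=(-0.790, -1.196), k2=(-0.796, -1.202), k3=(-0.796, -1.202), k4=(-0.802, -1.208); state += dt/6·(k1+2k2+2k3+k4)
t=0.010: state=(0.812, -0.802)
t=0.020: state=(0.804, -0.814)
t=0.030: state=(0.796, -0.826)
continuing one RK4 step at a time; state shown every 50 steps (Δt=0.5):
t=0.500: state=(0.235, -1.660)
t=1.000: state=(-0.931, -2.808)
t=1.500: state=(-1.873, -0.635)
t=2.000: state=(-1.876, 0.333)
t=2.500: state=(-1.653, 0.533)
t=3.000: state=(-1.343, 0.723)
t=3.500: state=(-0.898, 1.115)
t=4.000: state=(-0.120, 2.171)
t=4.500: state=(1.301, 2.891)
t=5.000: state=(2.008, 0.179)
t=5.500: state=(1.907, -0.396)
t=6.000: state=(1.671, -0.539)
t=6.500: state=(1.362, -0.714)
t=7.000: state=(0.925, -1.089)
t=7.500: state=(0.171, -2.097)
t=8.000: state=(-1.232, -2.984)
t=8.500: state=(-2.003, -0.248)
t=9.000: state=(-1.917, 0.387)
t=9.500: state=(-1.684, 0.532)
t=10.000: state=(-1.379, 0.703)
t=10.500: state=(-0.951, 1.061)
t=11.000: state=(-0.221, 2.023)
t=11.500: state=(1.158, 3.058)
t=11.730: state=(1.734, 1.784)
compare at T: x=1.734, y=1.784

largest component: y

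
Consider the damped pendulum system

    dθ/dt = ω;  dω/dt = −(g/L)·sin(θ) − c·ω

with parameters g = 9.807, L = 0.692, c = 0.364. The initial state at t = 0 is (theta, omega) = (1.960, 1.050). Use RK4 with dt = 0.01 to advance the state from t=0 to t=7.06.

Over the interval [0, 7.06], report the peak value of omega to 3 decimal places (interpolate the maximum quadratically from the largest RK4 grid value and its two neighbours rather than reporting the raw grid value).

max omega = 4.946

t=0.000: state=(1.960, 1.050)
step 1 (dt=0.01): k1=(1.050, -13.494), k2=(0.983, -13.441), k3=(0.983, -13.443), k4=(0.916, -13.392); state += dt/6·(k1+2k2+2k3+k4)
t=0.010: state=(1.970, 0.916)
t=0.020: state=(1.978, 0.782)
t=0.030: state=(1.985, 0.650)
continuing one RK4 step at a time; state shown every 25 steps (Δt=0.25):
t=0.250: state=(1.817, -2.178)
t=0.500: state=(0.876, -5.203)
t=0.750: state=(-0.530, -5.254)
t=1.000: state=(-1.456, -1.930)
t=1.250: state=(-1.488, 1.621)
t=1.500: state=(-0.695, 4.484)
t=1.750: state=(0.497, 4.370)
t=2.000: state=(1.236, 1.322)
t=2.250: state=(1.141, -2.012)
t=2.500: state=(0.326, -4.135)
t=2.750: state=(-0.654, -3.151)
t=3.000: state=(-1.083, -0.175)
t=3.250: state=(-0.757, 2.632)
t=3.500: state=(0.074, 3.544)
t=3.750: state=(0.777, 1.734)
t=4.000: state=(0.865, -1.025)
t=4.250: state=(0.336, -2.925)
t=4.500: state=(-0.398, -2.519)
t=4.750: state=(-0.770, -0.306)
t=5.000: state=(-0.552, 1.912)
t=5.250: state=(0.056, 2.596)
t=5.500: state=(0.569, 1.236)
t=5.750: state=(0.612, -0.880)
t=6.000: state=(0.196, -2.200)
t=6.250: state=(-0.334, -1.730)
t=6.500: state=(-0.562, -0.001)
t=6.750: state=(-0.347, 1.580)
t=7.000: state=(0.114, 1.838)
t=7.060: state=(0.220, 1.658)
largest grid value and its neighbours: omega(1.610)=4.94349, omega(1.620)=4.94590, omega(1.630)=4.94135
parabola through these three points peaks at t≈1.618 with omega≈4.94598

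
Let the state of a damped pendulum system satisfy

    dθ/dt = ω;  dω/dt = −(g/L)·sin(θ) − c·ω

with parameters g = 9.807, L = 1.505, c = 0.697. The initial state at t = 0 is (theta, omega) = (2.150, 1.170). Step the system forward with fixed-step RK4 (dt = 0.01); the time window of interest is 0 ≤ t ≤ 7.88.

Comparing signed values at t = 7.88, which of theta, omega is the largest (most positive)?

largest component: omega

t=0.000: state=(2.150, 1.170)
step 1 (dt=0.01): k1=(1.170, -6.269), k2=(1.139, -6.226), k3=(1.139, -6.227), k4=(1.108, -6.185); state += dt/6·(k1+2k2+2k3+k4)
t=0.010: state=(2.161, 1.108)
t=0.020: state=(2.172, 1.046)
t=0.030: state=(2.182, 0.986)
continuing one RK4 step at a time; state shown every 50 steps (Δt=0.5):
t=0.500: state=(2.068, -1.377)
t=1.000: state=(0.797, -3.526)
t=1.500: state=(-0.821, -2.186)
t=2.000: state=(-1.115, 0.905)
t=2.500: state=(-0.191, 2.316)
t=3.000: state=(0.668, 0.765)
t=3.500: state=(0.521, -1.170)
t=4.000: state=(-0.176, -1.239)
t=4.500: state=(-0.462, 0.161)
t=5.000: state=(-0.123, 0.965)
t=5.500: state=(0.261, 0.394)
t=6.000: state=(0.222, -0.475)
t=6.500: state=(-0.069, -0.526)
t=7.000: state=(-0.192, 0.066)
t=7.500: state=(-0.050, 0.405)
t=7.880: state=(0.085, 0.255)
compare at T: theta=0.085, omega=0.255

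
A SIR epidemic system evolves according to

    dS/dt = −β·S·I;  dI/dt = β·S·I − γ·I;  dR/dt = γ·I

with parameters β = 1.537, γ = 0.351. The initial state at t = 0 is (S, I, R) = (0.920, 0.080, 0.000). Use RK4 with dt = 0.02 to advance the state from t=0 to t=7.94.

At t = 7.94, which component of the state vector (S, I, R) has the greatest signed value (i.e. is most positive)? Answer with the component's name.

t=0.000: state=(0.920, 0.080, 0.000)
step 1 (dt=0.02): k1=(-0.113, 0.085, 0.028), k2=(-0.114, 0.086, 0.028), k3=(-0.114, 0.086, 0.028), k4=(-0.115, 0.087, 0.029); state += dt/6·(k1+2k2+2k3+k4)
t=0.020: state=(0.918, 0.082, 0.001)
t=0.040: state=(0.915, 0.083, 0.001)
t=0.060: state=(0.913, 0.085, 0.002)
continuing one RK4 step at a time; state shown every 25 steps (Δt=0.5):
t=0.500: state=(0.849, 0.133, 0.018)
t=1.000: state=(0.746, 0.206, 0.048)
t=1.500: state=(0.616, 0.292, 0.091)
t=2.000: state=(0.477, 0.373, 0.150)
t=2.500: state=(0.350, 0.429, 0.221)
t=3.000: state=(0.249, 0.453, 0.299)
t=3.500: state=(0.176, 0.446, 0.378)
t=4.000: state=(0.126, 0.420, 0.454)
t=4.500: state=(0.092, 0.383, 0.525)
t=5.000: state=(0.070, 0.342, 0.588)
t=5.500: state=(0.055, 0.301, 0.645)
t=6.000: state=(0.044, 0.262, 0.694)
t=6.500: state=(0.037, 0.227, 0.737)
t=7.000: state=(0.031, 0.195, 0.774)
t=7.500: state=(0.027, 0.167, 0.806)
t=7.940: state=(0.024, 0.146, 0.830)
compare at T: S=0.024, I=0.146, R=0.830

largest component: R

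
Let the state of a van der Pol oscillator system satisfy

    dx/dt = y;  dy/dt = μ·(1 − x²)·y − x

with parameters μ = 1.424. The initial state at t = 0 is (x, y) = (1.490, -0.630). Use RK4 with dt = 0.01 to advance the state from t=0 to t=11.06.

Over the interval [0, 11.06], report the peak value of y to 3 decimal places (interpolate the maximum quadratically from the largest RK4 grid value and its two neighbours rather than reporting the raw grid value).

max y = 3.137

t=0.000: state=(1.490, -0.630)
step 1 (dt=0.01): k1=(-0.630, -0.395), k2=(-0.632, -0.397), k3=(-0.632, -0.397), k4=(-0.634, -0.399); state += dt/6·(k1+2k2+2k3+k4)
t=0.010: state=(1.484, -0.634)
t=0.020: state=(1.477, -0.638)
t=0.030: state=(1.471, -0.642)
continuing one RK4 step at a time; state shown every 50 steps (Δt=0.5):
t=0.500: state=(1.114, -0.908)
t=1.000: state=(0.518, -1.589)
t=1.500: state=(-0.630, -3.042)
t=2.000: state=(-1.874, -1.137)
t=2.500: state=(-1.982, 0.272)
t=3.000: state=(-1.781, 0.489)
t=3.500: state=(-1.502, 0.636)
t=4.000: state=(-1.125, 0.903)
t=4.500: state=(-0.535, 1.569)
t=5.000: state=(0.600, 3.025)
t=5.500: state=(1.864, 1.197)
t=6.000: state=(1.985, -0.263)
t=6.500: state=(1.787, -0.486)
t=7.000: state=(1.509, -0.632)
t=7.500: state=(1.136, -0.895)
t=8.000: state=(0.553, -1.545)
t=8.500: state=(-0.565, -3.000)
t=9.000: state=(-1.850, -1.268)
t=9.500: state=(-1.988, 0.253)
t=10.000: state=(-1.792, 0.483)
t=10.500: state=(-1.516, 0.628)
t=11.000: state=(-1.146, 0.886)
t=11.060: state=(-1.091, 0.933)
largest grid value and its neighbours: y(5.090)=3.13638, y(5.100)=3.13639, y(5.110)=3.13355
parabola through these three points peaks at t≈5.095 with y≈3.13674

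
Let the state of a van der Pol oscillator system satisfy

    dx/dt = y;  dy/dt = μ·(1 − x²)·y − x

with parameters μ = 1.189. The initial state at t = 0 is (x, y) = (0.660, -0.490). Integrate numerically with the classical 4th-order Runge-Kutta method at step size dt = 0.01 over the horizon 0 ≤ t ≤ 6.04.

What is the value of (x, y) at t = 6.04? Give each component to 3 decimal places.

(x, y) = (1.571, -0.671)

t=0.000: state=(0.660, -0.490)
step 1 (dt=0.01): k1=(-0.490, -0.989), k2=(-0.495, -0.992), k3=(-0.495, -0.992), k4=(-0.500, -0.994); state += dt/6·(k1+2k2+2k3+k4)
t=0.010: state=(0.655, -0.500)
t=0.020: state=(0.650, -0.510)
t=0.030: state=(0.645, -0.520)
continuing one RK4 step at a time; state shown every 20 steps (Δt=0.2):
t=0.200: state=(0.541, -0.701)
t=0.400: state=(0.377, -0.947)
t=0.600: state=(0.159, -1.241)
t=0.800: state=(-0.122, -1.578)
t=1.000: state=(-0.471, -1.894)
t=1.200: state=(-0.867, -2.015)
t=1.400: state=(-1.250, -1.742)
t=1.600: state=(-1.540, -1.131)
t=1.800: state=(-1.701, -0.494)
t=2.000: state=(-1.750, -0.032)
t=2.200: state=(-1.725, 0.257)
t=2.400: state=(-1.654, 0.439)
t=2.600: state=(-1.553, 0.571)
t=2.800: state=(-1.427, 0.686)
t=3.000: state=(-1.278, 0.810)
t=3.200: state=(-1.102, 0.960)
t=3.400: state=(-0.890, 1.161)
t=3.600: state=(-0.632, 1.442)
t=3.800: state=(-0.306, 1.836)
t=4.000: state=(0.110, 2.341)
t=4.200: state=(0.627, 2.785)
t=4.400: state=(1.189, 2.703)
t=4.600: state=(1.654, 1.842)
t=4.800: state=(1.915, 0.803)
t=5.000: state=(2.000, 0.121)
t=5.200: state=(1.985, -0.227)
t=5.400: state=(1.921, -0.402)
t=5.600: state=(1.830, -0.504)
t=5.800: state=(1.721, -0.581)
t=6.000: state=(1.597, -0.655)
t=6.040: state=(1.571, -0.671)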